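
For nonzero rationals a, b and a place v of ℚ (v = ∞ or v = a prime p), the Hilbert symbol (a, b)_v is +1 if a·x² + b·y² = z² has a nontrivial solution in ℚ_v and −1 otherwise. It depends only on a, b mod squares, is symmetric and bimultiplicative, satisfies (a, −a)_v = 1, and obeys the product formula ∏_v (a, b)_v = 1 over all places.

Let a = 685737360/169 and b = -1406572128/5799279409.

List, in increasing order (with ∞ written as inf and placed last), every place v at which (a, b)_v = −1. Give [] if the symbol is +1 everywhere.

[5, 11, 19, 31]

Mod squares: a ≡ 97185, b ≡ -38. Check v ∈ {∞, 2, 3, 5, 7, 11, 13, 19, 23, 31, 43}.
v=23: a=23^0·(≡11), b=23^-2·(≡2) mod 23; (11|23)=-1, (2|23)=+1; (−1)^{0·-2·11}·(-1)^-2·(+1)^0 = +1.
v=5: a=5^1·(≡3), b=5^0·(≡3) mod 5; (3|5)=-1, (3|5)=-1; (−1)^{1·0·2}·(-1)^0·(-1)^1 = -1.
v=11: a=11^1·(≡8), b=11^-2·(≡10) mod 11; (8|11)=-1, (10|11)=-1; (−1)^{1·-2·5}·(-1)^-2·(-1)^1 = -1.
v=19: a=19^1·(≡5), b=19^1·(≡6) mod 19; (5|19)=+1, (6|19)=+1; (−1)^{1·1·9}·(+1)^1·(+1)^1 = -1.
v=31: a=31^1·(≡1), b=31^0·(≡11) mod 31; (1|31)=+1, (11|31)=-1; (−1)^{1·0·15}·(+1)^0·(-1)^1 = -1.
v=43: a=43^0·(≡22), b=43^-2·(≡19) mod 43; (22|43)=-1, (19|43)=-1; (−1)^{0·-2·21}·(-1)^-2·(-1)^0 = +1.
v=7: a=7^2·(≡2), b=7^-2·(≡4) mod 7; (2|7)=+1, (4|7)=+1; (−1)^{2·-2·3}·(+1)^-2·(+1)^2 = +1.
v=2: v_2(a)=4, v_2(b)=5; units ≡ 1, 5 (mod 8); ε·ε+αω+βω = 0·0+4·1+5·0 ≡ 0  ⇒  (a,b)_2 = +1.
v=∞: 97185 > 0 and -38 < 0  ⇒  (a,b)_∞ = +1.
v=3: a=3^3·(≡1), b=3^4·(≡1) mod 3; (1|3)=+1, (1|3)=+1; (−1)^{3·4·1}·(+1)^4·(+1)^3 = +1.
v=13: a=13^-2·(≡9), b=13^4·(≡9) mod 13; (9|13)=+1, (9|13)=+1; (−1)^{-2·4·6}·(+1)^4·(+1)^-2 = +1.
|Ram(97185, -38)| = 4, even; anisotropic at {5, 11, 19, 31}.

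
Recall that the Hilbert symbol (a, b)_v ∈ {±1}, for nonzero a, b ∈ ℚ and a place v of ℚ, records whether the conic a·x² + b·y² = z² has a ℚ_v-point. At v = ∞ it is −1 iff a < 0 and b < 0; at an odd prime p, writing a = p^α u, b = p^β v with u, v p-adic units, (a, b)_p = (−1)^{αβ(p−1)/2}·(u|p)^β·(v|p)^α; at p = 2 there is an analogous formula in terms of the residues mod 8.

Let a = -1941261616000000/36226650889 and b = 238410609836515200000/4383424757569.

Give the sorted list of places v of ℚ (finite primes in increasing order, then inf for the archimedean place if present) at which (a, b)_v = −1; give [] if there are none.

[3, 19]

(a, b) ≡ (-19, 1995) mod (ℚ^×)²; places V = {2, 3, 5, 7, 11, 13, 19, ∞}.
(a,b)_∞: sgn(-19)=−, sgn(1995)=+, so +1.
(a,b)_3: α=0, u≡2; β=5, v≡2 (mod 3); (2|3)=-1, (2|3)=-1; sign (−1)^0·-1^5·-1^0 = -1.
(a,b)_2: α=10, β=10; u≡5, v≡3 (mod 8); ε(u)ε(v)=0·1, αω(v)=10·1, βω(u)=10·1; sum ≡ 0  ⇒  +1.
(a,b)_5: α=6, u≡4; β=5, v≡1 (mod 5); (4|5)=+1, (1|5)=+1; sign (−1)^0·+1^5·+1^6 = +1.
(a,b)_11: α=-8, u≡9; β=-10, v≡1 (mod 11); (9|11)=+1, (1|11)=+1; sign (−1)^0·+1^-10·+1^-8 = +1.
(a,b)_7: α=2, u≡4; β=3, v≡6 (mod 7); (4|7)=+1, (6|7)=-1; sign (−1)^0·+1^3·-1^2 = +1.
(a,b)_19: α=5, u≡8; β=7, v≡14 (mod 19); (8|19)=-1, (14|19)=-1; sign (−1)^1·-1^7·-1^5 = -1.
(a,b)_13: α=-2, u≡2; β=-2, v≡2 (mod 13); (2|13)=-1, (2|13)=-1; sign (−1)^0·-1^-2·-1^-2 = +1.
Ram(-19, 1995) = {3, 19}; no ℚ_3-point on the conic.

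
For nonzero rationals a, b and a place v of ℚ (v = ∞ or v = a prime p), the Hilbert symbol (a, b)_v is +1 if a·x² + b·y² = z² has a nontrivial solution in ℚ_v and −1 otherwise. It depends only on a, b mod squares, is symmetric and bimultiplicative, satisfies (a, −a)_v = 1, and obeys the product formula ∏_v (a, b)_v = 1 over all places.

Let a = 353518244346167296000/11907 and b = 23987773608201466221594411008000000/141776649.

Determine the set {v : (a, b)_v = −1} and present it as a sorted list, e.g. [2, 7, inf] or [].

[3, 5, 11, 37]

Mod squares: a ≡ 6105, b ≡ 902. Check v ∈ {∞, 2, 3, 5, 7, 11, 19, 37, 41}.
v=37: a=37^1·(≡35), b=37^2·(≡8) mod 37; (35|37)=-1, (8|37)=-1; (−1)^{1·2·18}·(-1)^2·(-1)^1 = -1.
v=5: a=5^3·(≡4), b=5^6·(≡3) mod 5; (4|5)=+1, (3|5)=-1; (−1)^{3·6·2}·(+1)^6·(-1)^3 = -1.
v=3: a=3^-5·(≡1), b=3^-10·(≡2) mod 3; (1|3)=+1, (2|3)=-1; (−1)^{-5·-10·1}·(+1)^-10·(-1)^-5 = -1.
v=2: v_2(a)=18, v_2(b)=31; units ≡ 1, 3 (mod 8); ε·ε+αω+βω = 0·1+18·1+31·0 ≡ 0  ⇒  (a,b)_2 = +1.
v=∞: 6105 > 0 and 902 > 0  ⇒  (a,b)_∞ = +1.
v=7: a=7^-2·(≡2), b=7^-4·(≡3) mod 7; (2|7)=+1, (3|7)=-1; (−1)^{-2·-4·3}·(+1)^-4·(-1)^-2 = +1.
v=19: a=19^4·(≡7), b=19^6·(≡1) mod 19; (7|19)=+1, (1|19)=+1; (−1)^{4·6·9}·(+1)^6·(+1)^4 = +1.
v=11: a=11^3·(≡9), b=11^5·(≡3) mod 11; (9|11)=+1, (3|11)=+1; (−1)^{3·5·5}·(+1)^5·(+1)^3 = -1.
v=41: a=41^2·(≡33), b=41^3·(≡27) mod 41; (33|41)=+1, (27|41)=-1; (−1)^{2·3·20}·(+1)^3·(-1)^2 = +1.
(6105, 902 / ℚ) ramifies at {3, 5, 11, 37}: a division algebra.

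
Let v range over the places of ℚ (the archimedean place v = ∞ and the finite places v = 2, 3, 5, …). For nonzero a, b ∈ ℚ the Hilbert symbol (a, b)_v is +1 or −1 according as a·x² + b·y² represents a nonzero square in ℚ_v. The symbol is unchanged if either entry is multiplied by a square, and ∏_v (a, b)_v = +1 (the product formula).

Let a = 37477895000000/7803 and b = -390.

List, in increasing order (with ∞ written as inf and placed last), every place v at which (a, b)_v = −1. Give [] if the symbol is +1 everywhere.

[2, 3]

Mod squares: a ≡ 1365, b ≡ -390. Check v ∈ {∞, 2, 3, 5, 7, 13, 17, 41}.
v=2: v_2(a)=6, v_2(b)=1; units ≡ 5, 5 (mod 8); ε·ε+αω+βω = 0·0+6·1+1·1 ≡ 1  ⇒  (a,b)_2 = -1.
v=5: a=5^7·(≡2), b=5^1·(≡2) mod 5; (2|5)=-1, (2|5)=-1; (−1)^{7·1·2}·(-1)^1·(-1)^7 = +1.
v=3: a=3^-3·(≡2), b=3^1·(≡2) mod 3; (2|3)=-1, (2|3)=-1; (−1)^{-3·1·1}·(-1)^1·(-1)^-3 = -1.
v=7: a=7^3·(≡6), b=7^0·(≡2) mod 7; (6|7)=-1, (2|7)=+1; (−1)^{3·0·3}·(-1)^0·(+1)^3 = +1.
v=17: a=17^-2·(≡6), b=17^0·(≡1) mod 17; (6|17)=-1, (1|17)=+1; (−1)^{-2·0·8}·(-1)^0·(+1)^-2 = +1.
v=∞: 1365 > 0 and -390 < 0  ⇒  (a,b)_∞ = +1.
v=13: a=13^1·(≡3), b=13^1·(≡9) mod 13; (3|13)=+1, (9|13)=+1; (−1)^{1·1·6}·(+1)^1·(+1)^1 = +1.
v=41: a=41^2·(≡12), b=41^0·(≡20) mod 41; (12|41)=-1, (20|41)=+1; (−1)^{2·0·20}·(-1)^0·(+1)^2 = +1.
(1365, -390 / ℚ) ramifies at {2, 3}: a division algebra.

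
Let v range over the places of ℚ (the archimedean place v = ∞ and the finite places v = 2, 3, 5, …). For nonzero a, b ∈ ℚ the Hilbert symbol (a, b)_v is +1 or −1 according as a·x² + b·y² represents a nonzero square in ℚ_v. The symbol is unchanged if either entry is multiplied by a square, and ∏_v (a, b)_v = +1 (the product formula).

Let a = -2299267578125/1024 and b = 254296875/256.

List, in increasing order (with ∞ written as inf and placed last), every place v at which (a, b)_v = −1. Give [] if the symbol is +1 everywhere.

[2, 31]

Mod squares: a ≡ -5, b ≡ 651. Check v ∈ {∞, 2, 3, 5, 7, 31}.
v=31: a=31^2·(≡15), b=31^1·(≡23) mod 31; (15|31)=-1, (23|31)=-1; (−1)^{2·1·15}·(-1)^1·(-1)^2 = -1.
v=5: a=5^11·(≡4), b=5^8·(≡1) mod 5; (4|5)=+1, (1|5)=+1; (−1)^{11·8·2}·(+1)^8·(+1)^11 = +1.
v=7: a=7^2·(≡4), b=7^1·(≡2) mod 7; (4|7)=+1, (2|7)=+1; (−1)^{2·1·3}·(+1)^1·(+1)^2 = +1.
v=∞: -5 < 0 and 651 > 0  ⇒  (a,b)_∞ = +1.
v=2: v_2(a)=-10, v_2(b)=-8; units ≡ 3, 3 (mod 8); ε·ε+αω+βω = 1·1+-10·1+-8·1 ≡ 1  ⇒  (a,b)_2 = -1.
v=3: a=3^0·(≡1), b=3^1·(≡1) mod 3; (1|3)=+1, (1|3)=+1; (−1)^{0·1·1}·(+1)^1·(+1)^0 = +1.
|Ram(-5, 651)| = 2, even; anisotropic at {2, 31}.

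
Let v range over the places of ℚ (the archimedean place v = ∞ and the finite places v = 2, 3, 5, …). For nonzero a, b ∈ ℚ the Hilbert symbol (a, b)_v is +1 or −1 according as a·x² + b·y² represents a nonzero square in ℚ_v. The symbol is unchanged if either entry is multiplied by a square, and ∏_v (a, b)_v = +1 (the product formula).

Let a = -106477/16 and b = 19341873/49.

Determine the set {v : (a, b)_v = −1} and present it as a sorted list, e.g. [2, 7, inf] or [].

(a, b) ≡ (-2173, 2149097) mod (ℚ^×)²; places V = {2, 3, 7, 23, 41, 43, 53, ∞}.
(a,b)_2: α=-4, β=0; u≡3, v≡1 (mod 8); ε(u)ε(v)=1·0, αω(v)=-4·0, βω(u)=0·1; sum ≡ 0  ⇒  +1.
(a,b)_53: α=1, u≡50; β=1, v≡44 (mod 53); (50|53)=-1, (44|53)=+1; sign (−1)^0·-1^1·+1^1 = -1.
(a,b)_7: α=2, u≡2; β=-2, v≡5 (mod 7); (2|7)=+1, (5|7)=-1; sign (−1)^0·+1^-2·-1^2 = +1.
(a,b)_∞: sgn(-2173)=−, sgn(2149097)=+, so +1.
(a,b)_41: α=1, u≡35; β=1, v≡6 (mod 41); (35|41)=-1, (6|41)=-1; sign (−1)^0·-1^1·-1^1 = +1.
(a,b)_23: α=0, u≡8; β=1, v≡16 (mod 23); (8|23)=+1, (16|23)=+1; sign (−1)^0·+1^1·+1^0 = +1.
(a,b)_3: α=0, u≡2; β=2, v≡2 (mod 3); (2|3)=-1, (2|3)=-1; sign (−1)^0·-1^2·-1^0 = +1.
(a,b)_43: α=0, u≡29; β=1, v≡41 (mod 43); (29|43)=-1, (41|43)=+1; sign (−1)^0·-1^1·+1^0 = -1.
Ram(-2173, 2149097) = {43, 53}; no ℚ_43-point on the conic.

[43, 53]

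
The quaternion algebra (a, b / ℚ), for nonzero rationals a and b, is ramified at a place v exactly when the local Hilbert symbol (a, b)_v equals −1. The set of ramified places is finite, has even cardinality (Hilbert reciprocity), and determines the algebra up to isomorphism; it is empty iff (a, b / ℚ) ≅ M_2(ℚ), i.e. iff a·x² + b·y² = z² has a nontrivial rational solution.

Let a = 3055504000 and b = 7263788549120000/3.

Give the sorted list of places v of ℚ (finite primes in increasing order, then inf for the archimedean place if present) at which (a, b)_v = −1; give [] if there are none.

[2, 17, 19, 23]

Mod squares: a ≡ 10, b ≡ 44574. Check v ∈ {∞, 2, 3, 5, 17, 19, 23}.
v=2: v_2(a)=7, v_2(b)=13; units ≡ 5, 7 (mod 8); ε·ε+αω+βω = 0·1+7·0+13·1 ≡ 1  ⇒  (a,b)_2 = -1.
v=19: a=19^2·(≡13), b=19^3·(≡9) mod 19; (13|19)=-1, (9|19)=+1; (−1)^{2·3·9}·(-1)^3·(+1)^2 = -1.
v=17: a=17^0·(≡7), b=17^1·(≡1) mod 17; (7|17)=-1, (1|17)=+1; (−1)^{0·1·8}·(-1)^1·(+1)^0 = -1.
v=23: a=23^2·(≡10), b=23^3·(≡1) mod 23; (10|23)=-1, (1|23)=+1; (−1)^{2·3·11}·(-1)^3·(+1)^2 = -1.
v=3: a=3^0·(≡1), b=3^-1·(≡2) mod 3; (1|3)=+1, (2|3)=-1; (−1)^{0·-1·1}·(+1)^-1·(-1)^0 = +1.
v=∞: 10 > 0 and 44574 > 0  ⇒  (a,b)_∞ = +1.
v=5: a=5^3·(≡2), b=5^4·(≡4) mod 5; (2|5)=-1, (4|5)=+1; (−1)^{3·4·2}·(-1)^4·(+1)^3 = +1.
Ram(10, 44574) = {2, 17, 19, 23}; no ℚ_2-point on the conic.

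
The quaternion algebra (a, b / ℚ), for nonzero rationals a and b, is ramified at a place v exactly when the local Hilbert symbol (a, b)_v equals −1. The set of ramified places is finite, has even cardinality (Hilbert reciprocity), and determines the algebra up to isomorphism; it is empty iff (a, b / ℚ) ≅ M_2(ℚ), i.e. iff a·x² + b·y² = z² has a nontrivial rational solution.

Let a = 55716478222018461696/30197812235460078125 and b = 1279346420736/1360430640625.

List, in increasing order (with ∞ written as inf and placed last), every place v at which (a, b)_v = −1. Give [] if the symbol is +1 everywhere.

Mod squares: a ≡ 255, b ≡ 19. Check v ∈ {∞, 2, 3, 5, 7, 17, 19, 31, 43, 53}.
v=∞: 255 > 0 and 19 > 0  ⇒  (a,b)_∞ = +1.
v=17: a=17^3·(≡2), b=17^2·(≡1) mod 17; (2|17)=+1, (1|17)=+1; (−1)^{3·2·8}·(+1)^2·(+1)^3 = +1.
v=7: a=7^-6·(≡3), b=7^-2·(≡3) mod 7; (3|7)=-1, (3|7)=-1; (−1)^{-6·-2·3}·(-1)^-2·(-1)^-6 = +1.
v=5: a=5^-7·(≡4), b=5^-6·(≡1) mod 5; (4|5)=+1, (1|5)=+1; (−1)^{-7·-6·2}·(+1)^-6·(+1)^-7 = +1.
v=19: a=19^2·(≡2), b=19^1·(≡7) mod 19; (2|19)=-1, (7|19)=+1; (−1)^{2·1·9}·(-1)^1·(+1)^2 = -1.
v=53: a=53^4·(≡1), b=53^2·(≡51) mod 53; (1|53)=+1, (51|53)=-1; (−1)^{4·2·26}·(+1)^2·(-1)^4 = +1.
v=3: a=3^5·(≡1), b=3^4·(≡1) mod 3; (1|3)=+1, (1|3)=+1; (−1)^{5·4·1}·(+1)^4·(+1)^5 = +1.
v=2: v_2(a)=14, v_2(b)=10; units ≡ 7, 3 (mod 8); ε·ε+αω+βω = 1·1+14·1+10·0 ≡ 1  ⇒  (a,b)_2 = -1.
v=31: a=31^-2·(≡2), b=31^-2·(≡14) mod 31; (2|31)=+1, (14|31)=+1; (−1)^{-2·-2·15}·(+1)^-2·(+1)^-2 = +1.
v=43: a=43^-4·(≡17), b=43^-2·(≡26) mod 43; (17|43)=+1, (26|43)=-1; (−1)^{-4·-2·21}·(+1)^-2·(-1)^-4 = +1.
(255, 19 / ℚ) ramifies at {2, 19}: a division algebra.

[2, 19]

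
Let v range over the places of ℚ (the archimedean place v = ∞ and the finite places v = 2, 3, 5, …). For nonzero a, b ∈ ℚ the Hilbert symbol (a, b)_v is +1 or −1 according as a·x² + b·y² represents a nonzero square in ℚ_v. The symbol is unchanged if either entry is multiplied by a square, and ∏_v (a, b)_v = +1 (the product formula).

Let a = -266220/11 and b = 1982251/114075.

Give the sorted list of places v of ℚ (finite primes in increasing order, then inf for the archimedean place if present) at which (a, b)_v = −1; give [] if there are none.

(a, b) ≡ (-81345, 57) mod (ℚ^×)²; places V = {2, 3, 5, 11, 13, 17, 19, 29, ∞}.
(a,b)_11: α=-1, u≡2; β=0, v≡8 (mod 11); (2|11)=-1, (8|11)=-1; sign (−1)^0·-1^0·-1^-1 = -1.
(a,b)_29: α=1, u≡17; β=0, v≡4 (mod 29); (17|29)=-1, (4|29)=+1; sign (−1)^0·-1^0·+1^1 = +1.
(a,b)_17: α=1, u≡9; β=2, v≡5 (mod 17); (9|17)=+1, (5|17)=-1; sign (−1)^0·+1^2·-1^1 = -1.
(a,b)_∞: sgn(-81345)=−, sgn(57)=+, so +1.
(a,b)_13: α=0, u≡3; β=-2, v≡2 (mod 13); (3|13)=+1, (2|13)=-1; sign (−1)^0·+1^-2·-1^0 = +1.
(a,b)_19: α=0, u≡18; β=3, v≡15 (mod 19); (18|19)=-1, (15|19)=-1; sign (−1)^0·-1^3·-1^0 = -1.
(a,b)_3: α=3, u≡2; β=-3, v≡1 (mod 3); (2|3)=-1, (1|3)=+1; sign (−1)^1·-1^-3·+1^3 = +1.
(a,b)_2: α=2, β=0; u≡7, v≡1 (mod 8); ε(u)ε(v)=1·0, αω(v)=2·0, βω(u)=0·0; sum ≡ 0  ⇒  +1.
(a,b)_5: α=1, u≡1; β=-2, v≡2 (mod 5); (1|5)=+1, (2|5)=-1; sign (−1)^0·+1^-2·-1^1 = -1.
Ram(-81345, 57) = {5, 11, 17, 19}; no ℚ_5-point on the conic.

[5, 11, 17, 19]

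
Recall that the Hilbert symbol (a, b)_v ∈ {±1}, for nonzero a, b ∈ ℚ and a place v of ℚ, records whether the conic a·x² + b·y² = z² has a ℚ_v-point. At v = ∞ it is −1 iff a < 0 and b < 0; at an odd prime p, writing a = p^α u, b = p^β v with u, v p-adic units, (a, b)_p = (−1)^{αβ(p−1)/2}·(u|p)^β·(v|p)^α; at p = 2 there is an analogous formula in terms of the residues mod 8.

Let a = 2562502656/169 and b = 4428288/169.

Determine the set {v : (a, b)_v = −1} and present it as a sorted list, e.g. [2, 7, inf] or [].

Mod squares: a ≡ 651, b ≡ 2. Check v ∈ {∞, 2, 3, 7, 13, 31}.
v=7: a=7^1·(≡4), b=7^0·(≡4) mod 7; (4|7)=+1, (4|7)=+1; (−1)^{1·0·3}·(+1)^0·(+1)^1 = +1.
v=2: v_2(a)=12, v_2(b)=9; units ≡ 3, 1 (mod 8); ε·ε+αω+βω = 1·0+12·0+9·1 ≡ 1  ⇒  (a,b)_2 = -1.
v=13: a=13^-2·(≡12), b=13^-2·(≡7) mod 13; (12|13)=+1, (7|13)=-1; (−1)^{-2·-2·6}·(+1)^-2·(-1)^-2 = +1.
v=31: a=31^3·(≡6), b=31^2·(≡28) mod 31; (6|31)=-1, (28|31)=+1; (−1)^{3·2·15}·(-1)^2·(+1)^3 = +1.
v=3: a=3^1·(≡1), b=3^2·(≡2) mod 3; (1|3)=+1, (2|3)=-1; (−1)^{1·2·1}·(+1)^2·(-1)^1 = -1.
v=∞: 651 > 0 and 2 > 0  ⇒  (a,b)_∞ = +1.
Ram(651, 2) = {2, 3}; no ℚ_2-point on the conic.

[2, 3]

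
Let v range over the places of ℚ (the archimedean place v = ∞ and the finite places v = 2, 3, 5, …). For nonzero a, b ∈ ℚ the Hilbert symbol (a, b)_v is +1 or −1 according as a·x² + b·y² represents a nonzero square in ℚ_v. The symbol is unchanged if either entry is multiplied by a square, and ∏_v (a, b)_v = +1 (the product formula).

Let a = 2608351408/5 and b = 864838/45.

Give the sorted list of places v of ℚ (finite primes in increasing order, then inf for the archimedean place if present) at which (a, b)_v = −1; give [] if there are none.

[2, 13, 31, 37]

(a, b) ≡ (5735, 4324190) mod (ℚ^×)²; places V = {2, 3, 5, 13, 29, 31, 37, ∞}.
(a,b)_5: α=-1, u≡3; β=-1, v≡2 (mod 5); (3|5)=-1, (2|5)=-1; sign (−1)^0·-1^-1·-1^-1 = +1.
(a,b)_∞: sgn(5735)=+, sgn(4324190)=+, so +1.
(a,b)_31: α=1, u≡15; β=1, v≡22 (mod 31); (15|31)=-1, (22|31)=-1; sign (−1)^1·-1^1·-1^1 = -1.
(a,b)_13: α=2, u≡11; β=1, v≡3 (mod 13); (11|13)=-1, (3|13)=+1; sign (−1)^0·-1^1·+1^2 = -1.
(a,b)_3: α=0, u≡2; β=-2, v≡2 (mod 3); (2|3)=-1, (2|3)=-1; sign (−1)^0·-1^-2·-1^0 = +1.
(a,b)_2: α=4, β=1; u≡7, v≡7 (mod 8); ε(u)ε(v)=1·1, αω(v)=4·0, βω(u)=1·0; sum ≡ 1  ⇒  -1.
(a,b)_37: α=1, u≡36; β=1, v≡8 (mod 37); (36|37)=+1, (8|37)=-1; sign (−1)^0·+1^1·-1^1 = -1.
(a,b)_29: α=2, u≡5; β=1, v≡26 (mod 29); (5|29)=+1, (26|29)=-1; sign (−1)^0·+1^1·-1^2 = +1.
(5735, 4324190 / ℚ) ramifies at {2, 13, 31, 37}: a division algebra.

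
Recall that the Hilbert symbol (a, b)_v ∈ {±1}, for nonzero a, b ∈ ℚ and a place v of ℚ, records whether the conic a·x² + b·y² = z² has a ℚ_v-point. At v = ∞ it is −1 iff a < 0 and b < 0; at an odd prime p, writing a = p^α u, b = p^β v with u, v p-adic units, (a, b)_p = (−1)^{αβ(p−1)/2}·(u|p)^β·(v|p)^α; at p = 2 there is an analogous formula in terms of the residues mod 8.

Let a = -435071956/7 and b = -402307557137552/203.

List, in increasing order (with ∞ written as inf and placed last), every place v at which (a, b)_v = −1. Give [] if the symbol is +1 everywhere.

Mod squares: a ≡ -52003, b ≡ -3451. Check v ∈ {∞, 2, 7, 11, 17, 19, 23, 29}.
v=2: v_2(a)=2, v_2(b)=4; units ≡ 5, 5 (mod 8); ε·ε+αω+βω = 0·0+2·1+4·1 ≡ 0  ⇒  (a,b)_2 = +1.
v=11: a=11^4·(≡4), b=11^4·(≡1) mod 11; (4|11)=+1, (1|11)=+1; (−1)^{4·4·5}·(+1)^4·(+1)^4 = +1.
v=29: a=29^0·(≡28), b=29^-1·(≡2) mod 29; (28|29)=+1, (2|29)=-1; (−1)^{0·-1·14}·(+1)^-1·(-1)^0 = +1.
v=7: a=7^-1·(≡3), b=7^-1·(≡4) mod 7; (3|7)=-1, (4|7)=+1; (−1)^{-1·-1·3}·(-1)^-1·(+1)^-1 = +1.
v=23: a=23^1·(≡9), b=23^4·(≡22) mod 23; (9|23)=+1, (22|23)=-1; (−1)^{1·4·11}·(+1)^4·(-1)^1 = -1.
v=∞: -52003 < 0 and -3451 < 0  ⇒  (a,b)_∞ = -1.
v=19: a=19^1·(≡15), b=19^2·(≡4) mod 19; (15|19)=-1, (4|19)=+1; (−1)^{1·2·9}·(-1)^2·(+1)^1 = +1.
v=17: a=17^1·(≡9), b=17^1·(≡4) mod 17; (9|17)=+1, (4|17)=+1; (−1)^{1·1·8}·(+1)^1·(+1)^1 = +1.
Ram(-52003, -3451) = {23, ∞}; no ℚ_23-point on the conic.

[23, inf]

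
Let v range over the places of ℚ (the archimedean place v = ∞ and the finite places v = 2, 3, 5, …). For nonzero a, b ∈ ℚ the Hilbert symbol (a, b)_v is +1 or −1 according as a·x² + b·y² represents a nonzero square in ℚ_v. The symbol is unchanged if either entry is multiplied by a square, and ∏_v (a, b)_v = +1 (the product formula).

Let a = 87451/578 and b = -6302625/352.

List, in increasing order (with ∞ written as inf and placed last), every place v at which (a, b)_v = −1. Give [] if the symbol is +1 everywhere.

[3, 5, 7, 11]

(a, b) ≡ (182, -2310) mod (ℚ^×)²; places V = {2, 3, 5, 7, 11, 13, 17, 31, ∞}.
(a,b)_7: α=1, u≡3; β=5, v≡5 (mod 7); (3|7)=-1, (5|7)=-1; sign (−1)^1·-1^5·-1^1 = -1.
(a,b)_3: α=0, u≡2; β=1, v≡1 (mod 3); (2|3)=-1, (1|3)=+1; sign (−1)^0·-1^1·+1^0 = -1.
(a,b)_5: α=0, u≡2; β=3, v≡2 (mod 5); (2|5)=-1, (2|5)=-1; sign (−1)^0·-1^3·-1^0 = -1.
(a,b)_11: α=0, u≡2; β=-1, v≡10 (mod 11); (2|11)=-1, (10|11)=-1; sign (−1)^0·-1^-1·-1^0 = -1.
(a,b)_31: α=2, u≡3; β=0, v≡24 (mod 31); (3|31)=-1, (24|31)=-1; sign (−1)^0·-1^0·-1^2 = +1.
(a,b)_2: α=-1, β=-5; u≡3, v≡5 (mod 8); ε(u)ε(v)=1·0, αω(v)=-1·1, βω(u)=-5·1; sum ≡ 0  ⇒  +1.
(a,b)_13: α=1, u≡1; β=0, v≡9 (mod 13); (1|13)=+1, (9|13)=+1; sign (−1)^0·+1^0·+1^1 = +1.
(a,b)_∞: sgn(182)=+, sgn(-2310)=−, so +1.
(a,b)_17: α=-2, u≡10; β=0, v≡9 (mod 17); (10|17)=-1, (9|17)=+1; sign (−1)^0·-1^0·+1^-2 = +1.
(182, -2310 / ℚ) ramifies at {3, 5, 7, 11}: a division algebra.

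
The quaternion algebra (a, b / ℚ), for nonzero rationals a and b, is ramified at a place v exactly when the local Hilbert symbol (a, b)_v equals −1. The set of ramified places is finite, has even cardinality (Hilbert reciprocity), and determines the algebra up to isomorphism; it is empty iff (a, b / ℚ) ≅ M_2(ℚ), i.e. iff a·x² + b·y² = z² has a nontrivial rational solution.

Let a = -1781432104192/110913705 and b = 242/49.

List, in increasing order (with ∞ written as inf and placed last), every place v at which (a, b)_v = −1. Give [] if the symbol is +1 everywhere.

[2, 3, 5, 29]

Mod squares: a ≡ -170085, b ≡ 2. Check v ∈ {∞, 2, 3, 5, 7, 11, 13, 17, 23, 29}.
v=5: a=5^-1·(≡3), b=5^0·(≡3) mod 5; (3|5)=-1, (3|5)=-1; (−1)^{-1·0·2}·(-1)^0·(-1)^-1 = -1.
v=∞: -170085 < 0 and 2 > 0  ⇒  (a,b)_∞ = +1.
v=7: a=7^-2·(≡2), b=7^-2·(≡4) mod 7; (2|7)=+1, (4|7)=+1; (−1)^{-2·-2·3}·(+1)^-2·(+1)^-2 = +1.
v=13: a=13^2·(≡7), b=13^0·(≡6) mod 13; (7|13)=-1, (6|13)=-1; (−1)^{2·0·6}·(-1)^0·(-1)^2 = +1.
v=29: a=29^1·(≡20), b=29^0·(≡15) mod 29; (20|29)=+1, (15|29)=-1; (−1)^{1·0·14}·(+1)^0·(-1)^1 = -1.
v=23: a=23^-1·(≡21), b=23^0·(≡4) mod 23; (21|23)=-1, (4|23)=+1; (−1)^{-1·0·11}·(-1)^0·(+1)^-1 = +1.
v=3: a=3^-9·(≡2), b=3^0·(≡2) mod 3; (2|3)=-1, (2|3)=-1; (−1)^{-9·0·1}·(-1)^0·(-1)^-9 = -1.
v=2: v_2(a)=8, v_2(b)=1; units ≡ 3, 1 (mod 8); ε·ε+αω+βω = 1·0+8·0+1·1 ≡ 1  ⇒  (a,b)_2 = -1.
v=17: a=17^5·(≡8), b=17^0·(≡15) mod 17; (8|17)=+1, (15|17)=+1; (−1)^{5·0·8}·(+1)^0·(+1)^5 = +1.
v=11: a=11^0·(≡7), b=11^2·(≡7) mod 11; (7|11)=-1, (7|11)=-1; (−1)^{0·2·5}·(-1)^2·(-1)^0 = +1.
|Ram(-170085, 2)| = 4, even; anisotropic at {2, 3, 5, 29}.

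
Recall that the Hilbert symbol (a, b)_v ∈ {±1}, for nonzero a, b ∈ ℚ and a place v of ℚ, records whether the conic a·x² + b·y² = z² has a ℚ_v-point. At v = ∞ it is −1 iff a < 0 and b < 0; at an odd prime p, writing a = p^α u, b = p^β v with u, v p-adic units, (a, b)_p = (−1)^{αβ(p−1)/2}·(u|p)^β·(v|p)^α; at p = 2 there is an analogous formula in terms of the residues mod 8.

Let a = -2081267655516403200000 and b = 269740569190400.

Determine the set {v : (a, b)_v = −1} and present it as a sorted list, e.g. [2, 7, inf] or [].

[7, 29]

(a, b) ≡ (-480095, 14) mod (ℚ^×)²; places V = {2, 3, 5, 7, 11, 29, 43, ∞}.
(a,b)_11: α=3, u≡9; β=2, v≡4 (mod 11); (9|11)=+1, (4|11)=+1; sign (−1)^0·+1^2·+1^3 = +1.
(a,b)_7: α=1, u≡1; β=1, v≡2 (mod 7); (1|7)=+1, (2|7)=+1; sign (−1)^1·+1^1·+1^1 = -1.
(a,b)_2: α=12, β=13; u≡1, v≡7 (mod 8); ε(u)ε(v)=0·1, αω(v)=12·0, βω(u)=13·0; sum ≡ 0  ⇒  +1.
(a,b)_∞: sgn(-480095)=−, sgn(14)=+, so +1.
(a,b)_43: α=3, u≡41; β=2, v≡13 (mod 43); (41|43)=+1, (13|43)=+1; sign (−1)^0·+1^2·+1^3 = +1.
(a,b)_3: α=2, u≡1; β=0, v≡2 (mod 3); (1|3)=+1, (2|3)=-1; sign (−1)^0·+1^0·-1^2 = +1.
(a,b)_5: α=5, u≡1; β=2, v≡1 (mod 5); (1|5)=+1, (1|5)=+1; sign (−1)^0·+1^2·+1^5 = +1.
(a,b)_29: α=3, u≡23; β=2, v≡3 (mod 29); (23|29)=+1, (3|29)=-1; sign (−1)^0·+1^2·-1^3 = -1.
Ram(-480095, 14) = {7, 29}; no ℚ_7-point on the conic.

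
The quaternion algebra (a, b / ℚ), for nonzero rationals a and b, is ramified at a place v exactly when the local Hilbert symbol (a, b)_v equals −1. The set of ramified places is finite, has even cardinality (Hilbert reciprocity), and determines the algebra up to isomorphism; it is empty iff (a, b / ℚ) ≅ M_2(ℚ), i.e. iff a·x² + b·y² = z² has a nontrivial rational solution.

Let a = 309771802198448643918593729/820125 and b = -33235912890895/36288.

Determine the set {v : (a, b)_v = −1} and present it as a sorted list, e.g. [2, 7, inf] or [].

(a, b) ≡ (43645, -22564465) mod (ℚ^×)²; places V = {2, 3, 5, 7, 11, 13, 19, 29, 43, 47, ∞}.
(a,b)_∞: sgn(43645)=+, sgn(-22564465)=−, so +1.
(a,b)_43: α=3, u≡8; β=1, v≡10 (mod 43); (8|43)=-1, (10|43)=+1; sign (−1)^1·-1^1·+1^3 = +1.
(a,b)_13: α=6, u≡10; β=4, v≡9 (mod 13); (10|13)=+1, (9|13)=+1; sign (−1)^0·+1^4·+1^6 = +1.
(a,b)_29: α=3, u≡15; β=1, v≡11 (mod 29); (15|29)=-1, (11|29)=-1; sign (−1)^0·-1^1·-1^3 = +1.
(a,b)_2: α=0, β=-6; u≡5, v≡7 (mod 8); ε(u)ε(v)=0·1, αω(v)=0·0, βω(u)=-6·1; sum ≡ 0  ⇒  +1.
(a,b)_11: α=2, u≡6; β=1, v≡5 (mod 11); (6|11)=-1, (5|11)=+1; sign (−1)^0·-1^1·+1^2 = -1.
(a,b)_5: α=-3, u≡4; β=1, v≡2 (mod 5); (4|5)=+1, (2|5)=-1; sign (−1)^0·+1^1·-1^-3 = -1.
(a,b)_3: α=-8, u≡1; β=-4, v≡2 (mod 3); (1|3)=+1, (2|3)=-1; sign (−1)^0·+1^-4·-1^-8 = +1.
(a,b)_19: α=2, u≡10; β=2, v≡5 (mod 19); (10|19)=-1, (5|19)=+1; sign (−1)^0·-1^2·+1^2 = +1.
(a,b)_7: α=3, u≡5; β=-1, v≡5 (mod 7); (5|7)=-1, (5|7)=-1; sign (−1)^1·-1^-1·-1^3 = -1.
(a,b)_47: α=2, u≡38; β=1, v≡30 (mod 47); (38|47)=-1, (30|47)=-1; sign (−1)^0·-1^1·-1^2 = -1.
Ram(43645, -22564465) = {5, 7, 11, 47}; no ℚ_5-point on the conic.

[5, 7, 11, 47]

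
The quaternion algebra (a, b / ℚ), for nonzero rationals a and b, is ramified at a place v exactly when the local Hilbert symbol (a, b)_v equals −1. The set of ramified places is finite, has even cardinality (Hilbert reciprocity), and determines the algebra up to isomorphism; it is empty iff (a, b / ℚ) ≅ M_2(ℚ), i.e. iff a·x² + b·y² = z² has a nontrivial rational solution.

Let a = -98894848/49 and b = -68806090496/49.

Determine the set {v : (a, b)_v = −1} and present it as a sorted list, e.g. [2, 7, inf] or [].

[17, 19, 23, inf]

Mod squares: a ≡ -96577, b ≡ -4199. Check v ∈ {∞, 2, 7, 11, 13, 17, 19, 23}.
v=19: a=19^1·(≡7), b=19^1·(≡11) mod 19; (7|19)=+1, (11|19)=+1; (−1)^{1·1·9}·(+1)^1·(+1)^1 = -1.
v=23: a=23^1·(≡17), b=23^2·(≡14) mod 23; (17|23)=-1, (14|23)=-1; (−1)^{1·2·11}·(-1)^2·(-1)^1 = -1.
v=∞: -96577 < 0 and -4199 < 0  ⇒  (a,b)_∞ = -1.
v=7: a=7^-2·(≡4), b=7^-2·(≡4) mod 7; (4|7)=+1, (4|7)=+1; (−1)^{-2·-2·3}·(+1)^-2·(+1)^-2 = +1.
v=13: a=13^1·(≡7), b=13^1·(≡5) mod 13; (7|13)=-1, (5|13)=-1; (−1)^{1·1·6}·(-1)^1·(-1)^1 = +1.
v=11: a=11^0·(≡5), b=11^2·(≡4) mod 11; (5|11)=+1, (4|11)=+1; (−1)^{0·2·5}·(+1)^2·(+1)^0 = +1.
v=2: v_2(a)=10, v_2(b)=8; units ≡ 7, 1 (mod 8); ε·ε+αω+βω = 1·0+10·0+8·0 ≡ 0  ⇒  (a,b)_2 = +1.
v=17: a=17^1·(≡6), b=17^1·(≡1) mod 17; (6|17)=-1, (1|17)=+1; (−1)^{1·1·8}·(-1)^1·(+1)^1 = -1.
(-96577, -4199 / ℚ) ramifies at {17, 19, 23, ∞}: a division algebra.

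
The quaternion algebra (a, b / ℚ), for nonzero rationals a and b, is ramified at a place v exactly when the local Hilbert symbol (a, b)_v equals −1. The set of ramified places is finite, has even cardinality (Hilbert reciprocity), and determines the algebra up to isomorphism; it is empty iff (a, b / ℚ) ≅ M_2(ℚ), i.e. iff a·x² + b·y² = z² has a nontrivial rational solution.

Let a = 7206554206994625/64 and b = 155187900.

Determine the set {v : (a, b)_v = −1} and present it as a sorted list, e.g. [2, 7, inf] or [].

(a, b) ≡ (5865, 391) mod (ℚ^×)²; places V = {2, 3, 5, 7, 17, 23, ∞}.
(a,b)_∞: sgn(5865)=+, sgn(391)=+, so +1.
(a,b)_2: α=-6, β=2; u≡1, v≡7 (mod 8); ε(u)ε(v)=0·1, αω(v)=-6·0, βω(u)=2·0; sum ≡ 0  ⇒  +1.
(a,b)_7: α=2, u≡6; β=2, v≡6 (mod 7); (6|7)=-1, (6|7)=-1; sign (−1)^0·-1^2·-1^2 = +1.
(a,b)_5: α=3, u≡3; β=2, v≡1 (mod 5); (3|5)=-1, (1|5)=+1; sign (−1)^0·-1^2·+1^3 = +1.
(a,b)_23: α=3, u≡6; β=1, v≡20 (mod 23); (6|23)=+1, (20|23)=-1; sign (−1)^1·+1^1·-1^3 = +1.
(a,b)_17: α=3, u≡11; β=1, v≡6 (mod 17); (11|17)=-1, (6|17)=-1; sign (−1)^0·-1^1·-1^3 = +1.
(a,b)_3: α=9, u≡2; β=4, v≡1 (mod 3); (2|3)=-1, (1|3)=+1; sign (−1)^0·-1^4·+1^9 = +1.
Ram(a, b) = ∅: the form 5865·x² + 391·y² − z² is isotropic over every ℚ_v, so by Hasse–Minkowski it is isotropic over ℚ.

[]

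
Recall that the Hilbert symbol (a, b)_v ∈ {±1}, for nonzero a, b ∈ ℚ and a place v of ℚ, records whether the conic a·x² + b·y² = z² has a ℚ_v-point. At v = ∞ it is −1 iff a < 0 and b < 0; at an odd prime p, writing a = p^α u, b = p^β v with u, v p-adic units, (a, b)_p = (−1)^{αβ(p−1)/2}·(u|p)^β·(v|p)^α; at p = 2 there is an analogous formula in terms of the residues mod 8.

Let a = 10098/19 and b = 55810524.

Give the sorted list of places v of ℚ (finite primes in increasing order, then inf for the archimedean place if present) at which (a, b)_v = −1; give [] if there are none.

[2, 7]

Mod squares: a ≡ 21318, b ≡ 399. Check v ∈ {∞, 2, 3, 7, 11, 17, 19}.
v=2: v_2(a)=1, v_2(b)=2; units ≡ 3, 7 (mod 8); ε·ε+αω+βω = 1·1+1·0+2·1 ≡ 1  ⇒  (a,b)_2 = -1.
v=19: a=19^-1·(≡9), b=19^1·(≡15) mod 19; (9|19)=+1, (15|19)=-1; (−1)^{-1·1·9}·(+1)^1·(-1)^-1 = +1.
v=3: a=3^3·(≡2), b=3^1·(≡1) mod 3; (2|3)=-1, (1|3)=+1; (−1)^{3·1·1}·(-1)^1·(+1)^3 = +1.
v=7: a=7^0·(≡5), b=7^1·(≡2) mod 7; (5|7)=-1, (2|7)=+1; (−1)^{0·1·3}·(-1)^1·(+1)^0 = -1.
v=17: a=17^1·(≡8), b=17^2·(≡13) mod 17; (8|17)=+1, (13|17)=+1; (−1)^{1·2·8}·(+1)^2·(+1)^1 = +1.
v=11: a=11^1·(≡2), b=11^2·(≡3) mod 11; (2|11)=-1, (3|11)=+1; (−1)^{1·2·5}·(-1)^2·(+1)^1 = +1.
v=∞: 21318 > 0 and 399 > 0  ⇒  (a,b)_∞ = +1.
Ram(21318, 399) = {2, 7}; no ℚ_2-point on the conic.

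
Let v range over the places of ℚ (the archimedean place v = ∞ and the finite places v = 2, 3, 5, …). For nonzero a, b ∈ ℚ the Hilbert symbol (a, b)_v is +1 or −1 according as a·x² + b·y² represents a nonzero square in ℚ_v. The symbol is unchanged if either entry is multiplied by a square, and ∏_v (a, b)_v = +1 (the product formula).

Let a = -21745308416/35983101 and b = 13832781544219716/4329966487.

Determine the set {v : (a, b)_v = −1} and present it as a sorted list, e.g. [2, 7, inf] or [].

[13, 23]

(a, b) ≡ (-6279, 7) mod (ℚ^×)²; places V = {2, 3, 7, 11, 13, 17, 19, 23, 41, ∞}.
(a,b)_13: α=3, u≡11; β=4, v≡6 (mod 13); (11|13)=-1, (6|13)=-1; sign (−1)^0·-1^4·-1^3 = -1.
(a,b)_23: α=1, u≡9; β=2, v≡11 (mod 23); (9|23)=+1, (11|23)=-1; sign (−1)^0·+1^2·-1^1 = -1.
(a,b)_19: α=0, u≡8; β=-2, v≡6 (mod 19); (8|19)=-1, (6|19)=+1; sign (−1)^0·-1^-2·+1^0 = +1.
(a,b)_2: α=8, β=2; u≡1, v≡7 (mod 8); ε(u)ε(v)=0·1, αω(v)=8·0, βω(u)=2·0; sum ≡ 0  ⇒  +1.
(a,b)_17: α=-2, u≡14; β=-2, v≡6 (mod 17); (14|17)=-1, (6|17)=-1; sign (−1)^0·-1^-2·-1^-2 = +1.
(a,b)_3: α=-1, u≡1; β=4, v≡1 (mod 3); (1|3)=+1, (1|3)=+1; sign (−1)^0·+1^4·+1^-1 = +1.
(a,b)_11: α=-2, u≡10; β=-2, v≡10 (mod 11); (10|11)=-1, (10|11)=-1; sign (−1)^0·-1^-2·-1^-2 = +1.
(a,b)_41: α=2, u≡17; β=4, v≡35 (mod 41); (17|41)=-1, (35|41)=-1; sign (−1)^0·-1^4·-1^2 = +1.
(a,b)_∞: sgn(-6279)=−, sgn(7)=+, so +1.
(a,b)_7: α=-3, u≡3; β=-3, v≡4 (mod 7); (3|7)=-1, (4|7)=+1; sign (−1)^1·-1^-3·+1^-3 = +1.
Ram(-6279, 7) = {13, 23}; no ℚ_13-point on the conic.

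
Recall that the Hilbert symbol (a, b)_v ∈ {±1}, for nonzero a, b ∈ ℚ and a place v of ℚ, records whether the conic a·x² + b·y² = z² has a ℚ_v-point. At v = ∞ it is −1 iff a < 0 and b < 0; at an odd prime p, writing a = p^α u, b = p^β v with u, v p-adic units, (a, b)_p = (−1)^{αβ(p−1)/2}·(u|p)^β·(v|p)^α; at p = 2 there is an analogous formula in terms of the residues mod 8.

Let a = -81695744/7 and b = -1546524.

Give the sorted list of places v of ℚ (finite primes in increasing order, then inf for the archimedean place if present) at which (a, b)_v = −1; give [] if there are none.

[13, inf]

Mod squares: a ≡ -1547, b ≡ -119. Check v ∈ {∞, 2, 3, 7, 13, 17, 19}.
v=13: a=13^1·(≡6), b=13^0·(≡8) mod 13; (6|13)=-1, (8|13)=-1; (−1)^{1·0·6}·(-1)^0·(-1)^1 = -1.
v=2: v_2(a)=10, v_2(b)=2; units ≡ 5, 1 (mod 8); ε·ε+αω+βω = 0·0+10·0+2·1 ≡ 0  ⇒  (a,b)_2 = +1.
v=3: a=3^0·(≡1), b=3^2·(≡1) mod 3; (1|3)=+1, (1|3)=+1; (−1)^{0·2·1}·(+1)^2·(+1)^0 = +1.
v=7: a=7^-1·(≡3), b=7^1·(≡2) mod 7; (3|7)=-1, (2|7)=+1; (−1)^{-1·1·3}·(-1)^1·(+1)^-1 = +1.
v=19: a=19^2·(≡17), b=19^2·(≡10) mod 19; (17|19)=+1, (10|19)=-1; (−1)^{2·2·9}·(+1)^2·(-1)^2 = +1.
v=17: a=17^1·(≡14), b=17^1·(≡12) mod 17; (14|17)=-1, (12|17)=-1; (−1)^{1·1·8}·(-1)^1·(-1)^1 = +1.
v=∞: -1547 < 0 and -119 < 0  ⇒  (a,b)_∞ = -1.
(-1547, -119 / ℚ) ramifies at {13, ∞}: a division algebra.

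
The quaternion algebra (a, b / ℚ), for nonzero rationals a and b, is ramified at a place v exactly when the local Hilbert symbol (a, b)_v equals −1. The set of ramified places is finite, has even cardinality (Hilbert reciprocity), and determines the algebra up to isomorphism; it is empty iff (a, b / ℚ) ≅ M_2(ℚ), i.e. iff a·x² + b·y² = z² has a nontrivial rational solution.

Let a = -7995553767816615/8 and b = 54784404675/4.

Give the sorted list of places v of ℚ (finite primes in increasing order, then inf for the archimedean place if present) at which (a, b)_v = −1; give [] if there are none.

[2, 3, 5, 7]

(a, b) ≡ (-30030, 3) mod (ℚ^×)²; places V = {2, 3, 5, 7, 11, 13, ∞}.
(a,b)_2: α=-3, β=-2; u≡1, v≡3 (mod 8); ε(u)ε(v)=0·1, αω(v)=-3·1, βω(u)=-2·0; sum ≡ 1  ⇒  -1.
(a,b)_3: α=13, u≡1; β=7, v≡1 (mod 3); (1|3)=+1, (1|3)=+1; sign (−1)^1·+1^7·+1^13 = -1.
(a,b)_5: α=1, u≡4; β=2, v≡3 (mod 5); (4|5)=+1, (3|5)=-1; sign (−1)^0·+1^2·-1^1 = -1.
(a,b)_7: α=3, u≡1; β=2, v≡6 (mod 7); (1|7)=+1, (6|7)=-1; sign (−1)^0·+1^2·-1^3 = -1.
(a,b)_13: α=3, u≡10; β=2, v≡9 (mod 13); (10|13)=+1, (9|13)=+1; sign (−1)^0·+1^2·+1^3 = +1.
(a,b)_11: α=3, u≡5; β=2, v≡3 (mod 11); (5|11)=+1, (3|11)=+1; sign (−1)^0·+1^2·+1^3 = +1.
(a,b)_∞: sgn(-30030)=−, sgn(3)=+, so +1.
(-30030, 3 / ℚ) ramifies at {2, 3, 5, 7}: a division algebra.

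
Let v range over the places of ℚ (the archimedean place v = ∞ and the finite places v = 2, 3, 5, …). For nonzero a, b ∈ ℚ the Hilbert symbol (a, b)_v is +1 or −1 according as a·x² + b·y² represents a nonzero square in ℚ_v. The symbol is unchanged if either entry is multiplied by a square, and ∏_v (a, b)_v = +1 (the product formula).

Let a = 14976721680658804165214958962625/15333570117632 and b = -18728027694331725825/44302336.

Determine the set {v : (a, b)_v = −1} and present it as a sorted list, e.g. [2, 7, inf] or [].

[5, 17]

(a, b) ≡ (43010, -17) mod (ℚ^×)²; places V = {2, 3, 5, 11, 13, 17, 23, 29, ∞}.
(a,b)_11: α=5, u≡9; β=4, v≡5 (mod 11); (9|11)=+1, (5|11)=+1; sign (−1)^0·+1^4·+1^5 = +1.
(a,b)_29: α=4, u≡3; β=2, v≡21 (mod 29); (3|29)=-1, (21|29)=-1; sign (−1)^0·-1^2·-1^4 = +1.
(a,b)_23: α=3, u≡22; β=2, v≡9 (mod 23); (22|23)=-1, (9|23)=+1; sign (−1)^0·-1^2·+1^3 = +1.
(a,b)_2: α=-29, β=-18; u≡1, v≡7 (mod 8); ε(u)ε(v)=0·1, αω(v)=-29·0, βω(u)=-18·0; sum ≡ 0  ⇒  +1.
(a,b)_17: α=9, u≡10; β=5, v≡15 (mod 17); (10|17)=-1, (15|17)=+1; sign (−1)^0·-1^5·+1^9 = -1.
(a,b)_13: α=-4, u≡2; β=-2, v≡3 (mod 13); (2|13)=-1, (3|13)=+1; sign (−1)^0·-1^-2·+1^-4 = +1.
(a,b)_3: α=6, u≡2; β=4, v≡1 (mod 3); (2|3)=-1, (1|3)=+1; sign (−1)^0·-1^4·+1^6 = +1.
(a,b)_5: α=3, u≡3; β=2, v≡2 (mod 5); (3|5)=-1, (2|5)=-1; sign (−1)^0·-1^2·-1^3 = -1.
(a,b)_∞: sgn(43010)=+, sgn(-17)=−, so +1.
Ram(43010, -17) = {5, 17}; no ℚ_5-point on the conic.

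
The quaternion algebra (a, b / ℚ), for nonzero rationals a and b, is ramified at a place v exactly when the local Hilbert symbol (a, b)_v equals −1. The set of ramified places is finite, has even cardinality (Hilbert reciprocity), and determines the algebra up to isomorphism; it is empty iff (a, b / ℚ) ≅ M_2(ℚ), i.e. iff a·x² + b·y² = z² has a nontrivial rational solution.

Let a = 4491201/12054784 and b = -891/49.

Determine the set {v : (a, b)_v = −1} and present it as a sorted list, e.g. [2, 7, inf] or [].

[13, 29]

(a, b) ≡ (12441, -11) mod (ℚ^×)²; places V = {2, 3, 7, 11, 13, 19, 29, 31, ∞}.
(a,b)_11: α=1, u≡3; β=1, v≡8 (mod 11); (3|11)=+1, (8|11)=-1; sign (−1)^1·+1^1·-1^1 = +1.
(a,b)_7: α=-2, u≡1; β=-2, v≡5 (mod 7); (1|7)=+1, (5|7)=-1; sign (−1)^0·+1^-2·-1^-2 = +1.
(a,b)_13: α=1, u≡2; β=0, v≡11 (mod 13); (2|13)=-1, (11|13)=-1; sign (−1)^0·-1^0·-1^1 = -1.
(a,b)_∞: sgn(12441)=+, sgn(-11)=−, so +1.
(a,b)_3: α=1, u≡1; β=4, v≡1 (mod 3); (1|3)=+1, (1|3)=+1; sign (−1)^0·+1^4·+1^1 = +1.
(a,b)_31: α=-2, u≡10; β=0, v≡28 (mod 31); (10|31)=+1, (28|31)=+1; sign (−1)^0·+1^0·+1^-2 = +1.
(a,b)_19: α=2, u≡12; β=0, v≡14 (mod 19); (12|19)=-1, (14|19)=-1; sign (−1)^0·-1^0·-1^2 = +1.
(a,b)_2: α=-8, β=0; u≡1, v≡5 (mod 8); ε(u)ε(v)=0·0, αω(v)=-8·1, βω(u)=0·0; sum ≡ 0  ⇒  +1.
(a,b)_29: α=1, u≡16; β=0, v≡12 (mod 29); (16|29)=+1, (12|29)=-1; sign (−1)^0·+1^0·-1^1 = -1.
Ram(12441, -11) = {13, 29}; no ℚ_13-point on the conic.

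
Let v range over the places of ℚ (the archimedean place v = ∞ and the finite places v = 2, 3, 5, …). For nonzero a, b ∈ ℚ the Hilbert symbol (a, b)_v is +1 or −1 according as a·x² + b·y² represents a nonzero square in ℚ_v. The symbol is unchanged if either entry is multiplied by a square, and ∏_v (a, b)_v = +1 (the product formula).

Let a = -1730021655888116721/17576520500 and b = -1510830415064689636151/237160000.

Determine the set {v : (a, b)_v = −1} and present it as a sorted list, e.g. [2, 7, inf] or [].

[13, 19, 29, inf]

Mod squares: a ≡ -28405, b ≡ -551. Check v ∈ {∞, 2, 3, 5, 7, 11, 13, 17, 19, 23, 29}.
v=17: a=17^2·(≡9), b=17^0·(≡7) mod 17; (9|17)=+1, (7|17)=-1; (−1)^{2·0·8}·(+1)^0·(-1)^2 = +1.
v=2: v_2(a)=-2, v_2(b)=-6; units ≡ 3, 1 (mod 8); ε·ε+αω+βω = 1·0+-2·0+-6·1 ≡ 0  ⇒  (a,b)_2 = +1.
v=7: a=7^-4·(≡2), b=7^-2·(≡1) mod 7; (2|7)=+1, (1|7)=+1; (−1)^{-4·-2·3}·(+1)^-2·(+1)^-4 = +1.
v=13: a=13^1·(≡12), b=13^2·(≡2) mod 13; (12|13)=+1, (2|13)=-1; (−1)^{1·2·6}·(+1)^2·(-1)^1 = -1.
v=11: a=11^-4·(≡6), b=11^-2·(≡7) mod 11; (6|11)=-1, (7|11)=-1; (−1)^{-4·-2·5}·(-1)^-2·(-1)^-4 = +1.
v=∞: -28405 < 0 and -551 < 0  ⇒  (a,b)_∞ = -1.
v=5: a=5^-3·(≡1), b=5^-4·(≡4) mod 5; (1|5)=+1, (4|5)=+1; (−1)^{-3·-4·2}·(+1)^-4·(+1)^-3 = +1.
v=19: a=19^3·(≡4), b=19^5·(≡11) mod 19; (4|19)=+1, (11|19)=+1; (−1)^{3·5·9}·(+1)^5·(+1)^3 = -1.
v=3: a=3^8·(≡2), b=3^0·(≡1) mod 3; (2|3)=-1, (1|3)=+1; (−1)^{8·0·1}·(-1)^0·(+1)^8 = +1.
v=23: a=23^3·(≡7), b=23^6·(≡16) mod 23; (7|23)=-1, (16|23)=+1; (−1)^{3·6·11}·(-1)^6·(+1)^3 = +1.
v=29: a=29^2·(≡14), b=29^3·(≡26) mod 29; (14|29)=-1, (26|29)=-1; (−1)^{2·3·14}·(-1)^3·(-1)^2 = -1.
|Ram(-28405, -551)| = 4, even; anisotropic at {13, 19, 29, ∞}.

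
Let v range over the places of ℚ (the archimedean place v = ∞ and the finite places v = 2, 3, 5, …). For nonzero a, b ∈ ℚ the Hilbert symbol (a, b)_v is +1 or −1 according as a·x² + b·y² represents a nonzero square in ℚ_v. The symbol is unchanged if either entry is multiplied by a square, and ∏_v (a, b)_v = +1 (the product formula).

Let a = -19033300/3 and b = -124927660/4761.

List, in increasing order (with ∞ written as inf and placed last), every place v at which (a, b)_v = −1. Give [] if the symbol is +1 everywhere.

Mod squares: a ≡ -39, b ≡ -715. Check v ∈ {∞, 2, 3, 5, 11, 13, 19, 23}.
v=23: a=23^0·(≡17), b=23^-2·(≡22) mod 23; (17|23)=-1, (22|23)=-1; (−1)^{0·-2·11}·(-1)^-2·(-1)^0 = +1.
v=∞: -39 < 0 and -715 < 0  ⇒  (a,b)_∞ = -1.
v=13: a=13^1·(≡4), b=13^1·(≡9) mod 13; (4|13)=+1, (9|13)=+1; (−1)^{1·1·6}·(+1)^1·(+1)^1 = +1.
v=2: v_2(a)=2, v_2(b)=2; units ≡ 1, 5 (mod 8); ε·ε+αω+βω = 0·0+2·1+2·0 ≡ 0  ⇒  (a,b)_2 = +1.
v=19: a=19^0·(≡15), b=19^2·(≡4) mod 19; (15|19)=-1, (4|19)=+1; (−1)^{0·2·9}·(-1)^2·(+1)^0 = +1.
v=3: a=3^-1·(≡2), b=3^-2·(≡2) mod 3; (2|3)=-1, (2|3)=-1; (−1)^{-1·-2·1}·(-1)^-2·(-1)^-1 = -1.
v=5: a=5^2·(≡1), b=5^1·(≡3) mod 5; (1|5)=+1, (3|5)=-1; (−1)^{2·1·2}·(+1)^1·(-1)^2 = +1.
v=11: a=11^4·(≡3), b=11^3·(≡4) mod 11; (3|11)=+1, (4|11)=+1; (−1)^{4·3·5}·(+1)^3·(+1)^4 = +1.
|Ram(-39, -715)| = 2, even; anisotropic at {3, ∞}.

[3, inf]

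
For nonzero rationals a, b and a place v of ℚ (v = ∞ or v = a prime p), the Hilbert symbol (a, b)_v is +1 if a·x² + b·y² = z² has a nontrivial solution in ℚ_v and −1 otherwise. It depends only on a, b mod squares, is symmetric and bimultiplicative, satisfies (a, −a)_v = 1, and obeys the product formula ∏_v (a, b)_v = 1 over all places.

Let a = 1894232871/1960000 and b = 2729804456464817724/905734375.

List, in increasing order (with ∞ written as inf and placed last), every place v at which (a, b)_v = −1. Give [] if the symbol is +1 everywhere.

[3, 7]

(a, b) ≡ (111, 777) mod (ℚ^×)²; places V = {2, 3, 5, 7, 13, 17, 19, 37, ∞}.
(a,b)_2: α=-6, β=2; u≡7, v≡1 (mod 8); ε(u)ε(v)=1·0, αω(v)=-6·0, βω(u)=2·0; sum ≡ 0  ⇒  +1.
(a,b)_3: α=11, u≡1; β=17, v≡1 (mod 3); (1|3)=+1, (1|3)=+1; sign (−1)^1·+1^17·+1^11 = -1.
(a,b)_7: α=-2, u≡3; β=-3, v≡6 (mod 7); (3|7)=-1, (6|7)=-1; sign (−1)^0·-1^-3·-1^-2 = -1.
(a,b)_19: α=0, u≡1; β=2, v≡4 (mod 19); (1|19)=+1, (4|19)=+1; sign (−1)^0·+1^2·+1^0 = +1.
(a,b)_5: α=-4, u≡1; β=-6, v≡2 (mod 5); (1|5)=+1, (2|5)=-1; sign (−1)^0·+1^-6·-1^-4 = +1.
(a,b)_∞: sgn(111)=+, sgn(777)=+, so +1.
(a,b)_13: α=0, u≡8; β=-2, v≡12 (mod 13); (8|13)=-1, (12|13)=+1; sign (−1)^0·-1^-2·+1^0 = +1.
(a,b)_37: α=1, u≡11; β=3, v≡33 (mod 37); (11|37)=+1, (33|37)=+1; sign (−1)^0·+1^3·+1^1 = +1.
(a,b)_17: α=2, u≡2; β=2, v≡5 (mod 17); (2|17)=+1, (5|17)=-1; sign (−1)^0·+1^2·-1^2 = +1.
Ram(111, 777) = {3, 7}; no ℚ_3-point on the conic.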